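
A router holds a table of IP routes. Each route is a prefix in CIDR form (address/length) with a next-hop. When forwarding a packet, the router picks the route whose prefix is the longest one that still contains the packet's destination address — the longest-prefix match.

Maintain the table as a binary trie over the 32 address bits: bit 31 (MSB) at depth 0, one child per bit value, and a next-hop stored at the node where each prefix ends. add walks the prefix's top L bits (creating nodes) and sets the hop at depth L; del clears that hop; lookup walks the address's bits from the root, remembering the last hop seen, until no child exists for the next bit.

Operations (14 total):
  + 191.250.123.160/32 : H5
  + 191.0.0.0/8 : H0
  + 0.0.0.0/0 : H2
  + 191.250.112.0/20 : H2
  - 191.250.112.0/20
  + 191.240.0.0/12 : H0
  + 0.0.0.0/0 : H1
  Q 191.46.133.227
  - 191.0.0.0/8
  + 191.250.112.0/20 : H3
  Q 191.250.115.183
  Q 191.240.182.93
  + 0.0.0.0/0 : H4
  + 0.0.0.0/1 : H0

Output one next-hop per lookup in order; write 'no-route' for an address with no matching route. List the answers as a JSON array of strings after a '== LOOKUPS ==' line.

Apply in order:
  add 191.250.123.160/32 -> H5 at depth 32
  add 191.0.0.0/8 -> H0 at depth 8
  add 0.0.0.0/0 -> H2 at depth 0
  add 191.250.112.0/20 -> H2 at depth 20
  - 191.250.112.0/20 clear@20
  add 191.240.0.0/12 -> H0 at depth 12
  add 0.0.0.0/0 -> H1 at depth 0
  lookup 191.46.133.227: bits 10111111 walk d0:H1→d1:-→d2:-→d3:-→d4:-→d5:-→d6:-→d7:-→d8:H0 -> H0
  - 191.0.0.0/8 clear@8
  add 191.250.112.0/20 -> H3 at depth 20
  lookup 191.250.115.183: bits 10111111111110100111 walk d0:H1→d1:-→d2:-→d3:-→d4:-→d5:-→d6:-→d7:-→d8:-→d9:-→d10:-→d11:-→d12:H0→d13:-→d14:-→d15:-→d16:-→d17:-→d18:-→d19:-→d20:H3 -> H3
  lookup 191.240.182.93: bits 101111111111 walk d0:H1→d1:-→d2:-→d3:-→d4:-→d5:-→d6:-→d7:-→d8:-→d9:-→d10:-→d11:-→d12:H0 -> H0
  add 0.0.0.0/0 -> H4 at depth 0
  add 0.0.0.0/1 -> H0 at depth 1

== LOOKUPS ==
["H0","H3","H0"]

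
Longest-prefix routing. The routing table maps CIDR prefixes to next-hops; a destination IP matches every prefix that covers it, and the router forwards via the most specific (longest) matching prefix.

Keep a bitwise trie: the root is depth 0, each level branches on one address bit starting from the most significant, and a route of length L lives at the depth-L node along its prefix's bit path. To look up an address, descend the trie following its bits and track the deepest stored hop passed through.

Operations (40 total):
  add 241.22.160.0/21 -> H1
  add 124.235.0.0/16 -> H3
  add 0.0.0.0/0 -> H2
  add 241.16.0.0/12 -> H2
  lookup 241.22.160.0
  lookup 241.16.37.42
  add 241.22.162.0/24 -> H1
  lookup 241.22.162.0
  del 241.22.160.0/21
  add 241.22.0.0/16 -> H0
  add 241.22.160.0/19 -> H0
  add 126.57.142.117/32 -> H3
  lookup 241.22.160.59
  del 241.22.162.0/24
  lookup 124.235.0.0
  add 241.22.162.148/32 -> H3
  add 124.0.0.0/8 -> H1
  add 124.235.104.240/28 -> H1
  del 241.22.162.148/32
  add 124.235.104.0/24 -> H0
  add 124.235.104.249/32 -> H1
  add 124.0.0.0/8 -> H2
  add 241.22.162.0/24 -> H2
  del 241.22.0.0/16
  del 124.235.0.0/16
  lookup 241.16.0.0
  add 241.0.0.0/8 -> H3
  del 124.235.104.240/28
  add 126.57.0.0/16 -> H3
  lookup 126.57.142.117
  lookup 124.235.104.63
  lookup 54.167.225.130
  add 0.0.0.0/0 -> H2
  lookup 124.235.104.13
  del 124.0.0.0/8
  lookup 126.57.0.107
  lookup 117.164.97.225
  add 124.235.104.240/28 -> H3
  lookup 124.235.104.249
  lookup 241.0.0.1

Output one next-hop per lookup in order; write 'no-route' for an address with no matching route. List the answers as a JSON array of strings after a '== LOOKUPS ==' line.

Process each operation:
  add 241.22.160.0/21 -> H1 at depth 21
  add 124.235.0.0/16 -> H3 at depth 16
  add 0.0.0.0/0 -> H2 at depth 0
  add 241.16.0.0/12 -> H2 at depth 12
  Q 241.22.160.0: descend 111100010001011010100 ; hops seen [H2,H2,H1] ; pick H1
  Q 241.16.37.42: descend 1111000100010 ; hops seen [H2,H2] ; pick H2
  add 241.22.162.0/24 -> H1 at depth 24
  Q 241.22.162.0: descend 111100010001011010100010 ; hops seen [H2,H2,H1,H1] ; pick H1
  - 241.22.160.0/21 clear@21
  add 241.22.0.0/16 -> H0 at depth 16
  add 241.22.160.0/19 -> H0 at depth 19
  add 126.57.142.117/32 -> H3 at depth 32
  Q 241.22.160.59: descend 1111000100010110101000 ; hops seen [H2,H2,H0,H0] ; pick H0
  - 241.22.162.0/24 clear@24
  Q 124.235.0.0: descend 0111110011101011 ; hops seen [H2,H3] ; pick H3
  add 241.22.162.148/32 -> H3 at depth 32
  add 124.0.0.0/8 -> H1 at depth 8
  add 124.235.104.240/28 -> H1 at depth 28
  - 241.22.162.148/32 clear@32
  add 124.235.104.0/24 -> H0 at depth 24
  add 124.235.104.249/32 -> H1 at depth 32
  add 124.0.0.0/8 -> H2 at depth 8
  add 241.22.162.0/24 -> H2 at depth 24
  - 241.22.0.0/16 clear@16
  - 124.235.0.0/16 clear@16
  Q 241.16.0.0: descend 1111000100010 ; hops seen [H2,H2] ; pick H2
  add 241.0.0.0/8 -> H3 at depth 8
  - 124.235.104.240/28 clear@28
  add 126.57.0.0/16 -> H3 at depth 16
  Q 126.57.142.117: descend 01111110001110011000111001110101 ; hops seen [H2,H3,H3] ; pick H3
  Q 124.235.104.63: descend 011111001110101101101000 ; hops seen [H2,H2,H0] ; pick H0
  Q 54.167.225.130: descend 0 ; hops seen [H2] ; pick H2
  add 0.0.0.0/0 -> H2 at depth 0
  Q 124.235.104.13: descend 011111001110101101101000 ; hops seen [H2,H2,H0] ; pick H0
  - 124.0.0.0/8 clear@8
  Q 126.57.0.107: descend 0111111000111001 ; hops seen [H2,H3] ; pick H3
  Q 117.164.97.225: descend 0111 ; hops seen [H2] ; pick H2
  add 124.235.104.240/28 -> H3 at depth 28
  Q 124.235.104.249: descend 01111100111010110110100011111001 ; hops seen [H2,H0,H3,H1] ; pick H1
  Q 241.0.0.1: descend 11110001000 ; hops seen [H2,H3] ; pick H3

== LOOKUPS ==
["H1","H2","H1","H0","H3","H2","H3","H0","H2","H0","H3","H2","H1","H3"]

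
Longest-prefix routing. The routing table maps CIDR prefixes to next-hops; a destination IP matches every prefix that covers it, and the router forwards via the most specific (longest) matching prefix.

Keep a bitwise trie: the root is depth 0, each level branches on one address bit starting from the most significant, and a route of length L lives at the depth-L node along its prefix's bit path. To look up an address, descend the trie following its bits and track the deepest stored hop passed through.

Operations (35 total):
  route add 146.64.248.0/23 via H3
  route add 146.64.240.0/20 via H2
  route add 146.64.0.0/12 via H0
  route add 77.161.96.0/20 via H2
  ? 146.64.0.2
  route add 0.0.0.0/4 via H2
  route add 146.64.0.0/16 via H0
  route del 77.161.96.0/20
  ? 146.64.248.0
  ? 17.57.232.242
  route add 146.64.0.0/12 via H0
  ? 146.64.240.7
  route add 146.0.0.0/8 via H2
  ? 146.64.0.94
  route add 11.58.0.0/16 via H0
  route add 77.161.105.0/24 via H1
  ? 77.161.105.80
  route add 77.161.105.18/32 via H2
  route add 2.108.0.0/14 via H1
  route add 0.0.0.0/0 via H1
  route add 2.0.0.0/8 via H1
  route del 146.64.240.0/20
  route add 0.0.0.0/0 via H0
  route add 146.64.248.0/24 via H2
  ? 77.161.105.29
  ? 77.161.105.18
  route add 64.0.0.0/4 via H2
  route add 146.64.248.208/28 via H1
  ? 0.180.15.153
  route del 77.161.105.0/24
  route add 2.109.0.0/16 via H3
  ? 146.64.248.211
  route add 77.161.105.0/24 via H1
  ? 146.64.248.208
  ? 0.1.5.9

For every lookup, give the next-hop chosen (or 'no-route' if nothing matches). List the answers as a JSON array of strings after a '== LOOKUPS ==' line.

Apply in order:
  add 146.64.248.0/23 -> H3 at depth 23
  add 146.64.240.0/20 -> H2 at depth 20
  add 146.64.0.0/12 -> H0 at depth 12
  add 77.161.96.0/20 -> H2 at depth 20
  Q 146.64.0.2: descend 1001001001000000 ; hops seen [H0] ; pick H0
  add 0.0.0.0/4 -> H2 at depth 4
  add 146.64.0.0/16 -> H0 at depth 16
  del 77.161.96.0/20 (clear depth 20)
  Q 146.64.248.0: descend 10010010010000001111100 ; hops seen [H0,H0,H2,H3] ; pick H3
  Q 17.57.232.242: descend 000 ; hops seen [∅] ; pick no-route
  add 146.64.0.0/12 -> H0 at depth 12
  Q 146.64.240.7: descend 10010010010000001111 ; hops seen [H0,H0,H2] ; pick H2
  add 146.0.0.0/8 -> H2 at depth 8
  Q 146.64.0.94: descend 1001001001000000 ; hops seen [H2,H0,H0] ; pick H0
  add 11.58.0.0/16 -> H0 at depth 16
  add 77.161.105.0/24 -> H1 at depth 24
  Q 77.161.105.80: descend 010011011010000101101001 ; hops seen [H1] ; pick H1
  add 77.161.105.18/32 -> H2 at depth 32
  add 2.108.0.0/14 -> H1 at depth 14
  add 0.0.0.0/0 -> H1 at depth 0
  add 2.0.0.0/8 -> H1 at depth 8
  del 146.64.240.0/20 (clear depth 20)
  add 0.0.0.0/0 -> H0 at depth 0
  add 146.64.248.0/24 -> H2 at depth 24
  Q 77.161.105.29: descend 0100110110100001011010010001 ; hops seen [H0,H1] ; pick H1
  Q 77.161.105.18: descend 01001101101000010110100100010010 ; hops seen [H0,H1,H2] ; pick H2
  add 64.0.0.0/4 -> H2 at depth 4
  add 146.64.248.208/28 -> H1 at depth 28
  Q 0.180.15.153: descend 000000 ; hops seen [H0,H2] ; pick H2
  del 77.161.105.0/24 (clear depth 24)
  add 2.109.0.0/16 -> H3 at depth 16
  Q 146.64.248.211: descend 1001001001000000111110001101 ; hops seen [H0,H2,H0,H0,H3,H2,H1] ; pick H1
  add 77.161.105.0/24 -> H1 at depth 24
  Q 146.64.248.208: descend 1001001001000000111110001101 ; hops seen [H0,H2,H0,H0,H3,H2,H1] ; pick H1
  Q 0.1.5.9: descend 000000 ; hops seen [H0,H2] ; pick H2

== LOOKUPS ==
["H0","H3","no-route","H2","H0","H1","H1","H2","H2","H1","H1","H2"]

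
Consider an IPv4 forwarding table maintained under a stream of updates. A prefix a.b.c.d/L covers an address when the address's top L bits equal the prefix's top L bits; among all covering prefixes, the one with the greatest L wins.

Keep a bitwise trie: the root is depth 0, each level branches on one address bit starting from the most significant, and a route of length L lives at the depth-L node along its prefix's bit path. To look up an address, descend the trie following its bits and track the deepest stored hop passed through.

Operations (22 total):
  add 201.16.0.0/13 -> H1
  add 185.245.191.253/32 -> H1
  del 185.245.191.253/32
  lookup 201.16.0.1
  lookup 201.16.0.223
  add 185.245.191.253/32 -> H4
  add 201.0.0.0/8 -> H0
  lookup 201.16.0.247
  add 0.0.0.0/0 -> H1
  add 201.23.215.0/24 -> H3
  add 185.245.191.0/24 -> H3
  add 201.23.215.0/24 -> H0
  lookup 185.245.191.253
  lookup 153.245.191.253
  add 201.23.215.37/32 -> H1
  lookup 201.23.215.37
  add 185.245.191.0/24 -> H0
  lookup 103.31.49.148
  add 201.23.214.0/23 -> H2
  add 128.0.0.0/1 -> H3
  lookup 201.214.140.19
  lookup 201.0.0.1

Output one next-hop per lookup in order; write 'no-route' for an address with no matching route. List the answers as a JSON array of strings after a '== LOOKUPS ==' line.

Process each operation:
  add 201.16.0.0/13 -> H1 at depth 13
  add 185.245.191.253/32 -> H1 at depth 32
  - 185.245.191.253/32 clear@32
  lookup 201.16.0.1: bits 1100100100010 walk d0:-→d1:-→d2:-→d3:-→d4:-→d5:-→d6:-→d7:-→d8:-→d9:-→d10:-→d11:-→d12:-→d13:H1 -> H1
  lookup 201.16.0.223: bits 1100100100010 walk d0:-→d1:-→d2:-→d3:-→d4:-→d5:-→d6:-→d7:-→d8:-→d9:-→d10:-→d11:-→d12:-→d13:H1 -> H1
  add 185.245.191.253/32 -> H4 at depth 32
  add 201.0.0.0/8 -> H0 at depth 8
  lookup 201.16.0.247: bits 1100100100010 walk d0:-→d1:-→d2:-→d3:-→d4:-→d5:-→d6:-→d7:-→d8:H0→d9:-→d10:-→d11:-→d12:-→d13:H1 -> H1
  add 0.0.0.0/0 -> H1 at depth 0
  add 201.23.215.0/24 -> H3 at depth 24
  add 185.245.191.0/24 -> H3 at depth 24
  add 201.23.215.0/24 -> H0 at depth 24
  lookup 185.245.191.253: bits 10111001111101011011111111111101 walk d0:H1→d1:-→d2:-→d3:-→d4:-→d5:-→d6:-→d7:-→d8:-→d9:-→d10:-→d11:-→d12:-→d13:-→d14:-→d15:-→d16:-→d17:-→d18:-→d19:-→d20:-→d21:-→d22:-→d23:-→d24:H3→d25:-→d26:-→d27:-→d28:-→d29:-→d30:-→d31:-→d32:H4 -> H4
  lookup 153.245.191.253: bits 10 walk d0:H1→d1:-→d2:- -> H1
  add 201.23.215.37/32 -> H1 at depth 32
  lookup 201.23.215.37: bits 11001001000101111101011100100101 walk d0:H1→d1:-→d2:-→d3:-→d4:-→d5:-→d6:-→d7:-→d8:H0→d9:-→d10:-→d11:-→d12:-→d13:H1→d14:-→d15:-→d16:-→d17:-→d18:-→d19:-→d20:-→d21:-→d22:-→d23:-→d24:H0→d25:-→d26:-→d27:-→d28:-→d29:-→d30:-→d31:-→d32:H1 -> H1
  add 185.245.191.0/24 -> H0 at depth 24
  lookup 103.31.49.148: bits ε walk d0:H1 -> H1
  add 201.23.214.0/23 -> H2 at depth 23
  add 128.0.0.0/1 -> H3 at depth 1
  lookup 201.214.140.19: bits 11001001 walk d0:H1→d1:H3→d2:-→d3:-→d4:-→d5:-→d6:-→d7:-→d8:H0 -> H0
  lookup 201.0.0.1: bits 11001001000 walk d0:H1→d1:H3→d2:-→d3:-→d4:-→d5:-→d6:-→d7:-→d8:H0→d9:-→d10:-→d11:- -> H0

== LOOKUPS ==
["H1","H1","H1","H4","H1","H1","H1","H0","H0"]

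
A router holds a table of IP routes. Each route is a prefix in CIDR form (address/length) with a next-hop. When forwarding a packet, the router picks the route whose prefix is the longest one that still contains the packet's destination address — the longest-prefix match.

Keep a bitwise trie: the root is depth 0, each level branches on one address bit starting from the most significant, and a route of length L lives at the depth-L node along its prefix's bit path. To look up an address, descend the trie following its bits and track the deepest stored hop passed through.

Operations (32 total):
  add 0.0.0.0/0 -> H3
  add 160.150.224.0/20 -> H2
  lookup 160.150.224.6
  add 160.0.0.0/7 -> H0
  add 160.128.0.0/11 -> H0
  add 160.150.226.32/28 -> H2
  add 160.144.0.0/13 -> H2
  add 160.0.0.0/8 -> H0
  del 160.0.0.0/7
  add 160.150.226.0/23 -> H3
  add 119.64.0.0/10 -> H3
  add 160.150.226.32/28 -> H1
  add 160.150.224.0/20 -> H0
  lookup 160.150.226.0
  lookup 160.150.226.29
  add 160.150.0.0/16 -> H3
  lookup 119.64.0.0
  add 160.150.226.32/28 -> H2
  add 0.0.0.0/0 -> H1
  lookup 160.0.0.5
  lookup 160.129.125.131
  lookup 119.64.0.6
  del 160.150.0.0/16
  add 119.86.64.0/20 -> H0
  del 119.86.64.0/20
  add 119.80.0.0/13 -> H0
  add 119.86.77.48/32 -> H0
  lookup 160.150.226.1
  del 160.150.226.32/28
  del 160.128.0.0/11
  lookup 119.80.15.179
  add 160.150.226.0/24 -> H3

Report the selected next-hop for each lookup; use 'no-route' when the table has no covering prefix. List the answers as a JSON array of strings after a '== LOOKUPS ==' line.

Process each operation:
  + 0.0.0.0/0 (H3) depth=0
  + 160.150.224.0/20 (H2) depth=20
  Q 160.150.224.6: descend 10100000100101101110 ; hops seen [H3,H2] ; pick H2
  + 160.0.0.0/7 (H0) depth=7
  + 160.128.0.0/11 (H0) depth=11
  + 160.150.226.32/28 (H2) depth=28
  + 160.144.0.0/13 (H2) depth=13
  + 160.0.0.0/8 (H0) depth=8
  - 160.0.0.0/7 clear@7
  + 160.150.226.0/23 (H3) depth=23
  + 119.64.0.0/10 (H3) depth=10
  + 160.150.226.32/28 (H1) depth=28
  + 160.150.224.0/20 (H0) depth=20
  Q 160.150.226.0: descend 10100000100101101110001000 ; hops seen [H3,H0,H0,H2,H0,H3] ; pick H3
  Q 160.150.226.29: descend 10100000100101101110001000 ; hops seen [H3,H0,H0,H2,H0,H3] ; pick H3
  + 160.150.0.0/16 (H3) depth=16
  Q 119.64.0.0: descend 0111011101 ; hops seen [H3,H3] ; pick H3
  + 160.150.226.32/28 (H2) depth=28
  + 0.0.0.0/0 (H1) depth=0
  Q 160.0.0.5: descend 10100000 ; hops seen [H1,H0] ; pick H0
  Q 160.129.125.131: descend 10100000100 ; hops seen [H1,H0,H0] ; pick H0
  Q 119.64.0.6: descend 0111011101 ; hops seen [H1,H3] ; pick H3
  - 160.150.0.0/16 clear@16
  + 119.86.64.0/20 (H0) depth=20
  - 119.86.64.0/20 clear@20
  + 119.80.0.0/13 (H0) depth=13
  + 119.86.77.48/32 (H0) depth=32
  Q 160.150.226.1: descend 10100000100101101110001000 ; hops seen [H1,H0,H0,H2,H0,H3] ; pick H3
  - 160.150.226.32/28 clear@28
  - 160.128.0.0/11 clear@11
  Q 119.80.15.179: descend 0111011101010 ; hops seen [H1,H3,H0] ; pick H0
  + 160.150.226.0/24 (H3) depth=24

== LOOKUPS ==
["H2","H3","H3","H3","H0","H0","H3","H3","H0"]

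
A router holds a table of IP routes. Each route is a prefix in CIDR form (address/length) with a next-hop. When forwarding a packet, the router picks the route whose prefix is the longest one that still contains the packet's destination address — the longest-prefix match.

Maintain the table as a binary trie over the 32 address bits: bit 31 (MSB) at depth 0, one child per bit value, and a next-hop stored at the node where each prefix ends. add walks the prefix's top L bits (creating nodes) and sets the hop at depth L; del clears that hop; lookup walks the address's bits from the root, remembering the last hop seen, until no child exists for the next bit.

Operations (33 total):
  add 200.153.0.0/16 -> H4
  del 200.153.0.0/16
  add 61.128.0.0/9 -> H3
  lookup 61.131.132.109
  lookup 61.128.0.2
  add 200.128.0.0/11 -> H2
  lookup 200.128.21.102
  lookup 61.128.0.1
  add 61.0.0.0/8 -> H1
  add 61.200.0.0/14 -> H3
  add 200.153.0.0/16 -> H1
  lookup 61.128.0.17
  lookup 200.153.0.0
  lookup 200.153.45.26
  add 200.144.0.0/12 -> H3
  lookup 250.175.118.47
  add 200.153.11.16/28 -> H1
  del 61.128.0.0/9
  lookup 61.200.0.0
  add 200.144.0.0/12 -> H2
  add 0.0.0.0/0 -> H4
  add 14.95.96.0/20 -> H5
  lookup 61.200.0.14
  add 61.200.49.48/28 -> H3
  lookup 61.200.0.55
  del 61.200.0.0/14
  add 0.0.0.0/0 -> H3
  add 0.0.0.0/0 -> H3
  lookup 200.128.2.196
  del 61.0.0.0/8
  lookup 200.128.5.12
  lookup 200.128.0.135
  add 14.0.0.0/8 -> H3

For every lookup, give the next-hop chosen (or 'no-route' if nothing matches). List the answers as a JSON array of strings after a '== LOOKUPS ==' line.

Apply in order:
  add 200.153.0.0/16 -> H4 at depth 16
  del 200.153.0.0/16 (clear depth 16)
  add 61.128.0.0/9 -> H3 at depth 9
  lookup 61.131.132.109: bits 001111011 walk d0:-→d1:-→d2:-→d3:-→d4:-→d5:-→d6:-→d7:-→d8:-→d9:H3 -> H3
  lookup 61.128.0.2: bits 001111011 walk d0:-→d1:-→d2:-→d3:-→d4:-→d5:-→d6:-→d7:-→d8:-→d9:H3 -> H3
  add 200.128.0.0/11 -> H2 at depth 11
  lookup 200.128.21.102: bits 11001000100 walk d0:-→d1:-→d2:-→d3:-→d4:-→d5:-→d6:-→d7:-→d8:-→d9:-→d10:-→d11:H2 -> H2
  lookup 61.128.0.1: bits 001111011 walk d0:-→d1:-→d2:-→d3:-→d4:-→d5:-→d6:-→d7:-→d8:-→d9:H3 -> H3
  add 61.0.0.0/8 -> H1 at depth 8
  add 61.200.0.0/14 -> H3 at depth 14
  add 200.153.0.0/16 -> H1 at depth 16
  lookup 61.128.0.17: bits 001111011 walk d0:-→d1:-→d2:-→d3:-→d4:-→d5:-→d6:-→d7:-→d8:H1→d9:H3 -> H3
  lookup 200.153.0.0: bits 1100100010011001 walk d0:-→d1:-→d2:-→d3:-→d4:-→d5:-→d6:-→d7:-→d8:-→d9:-→d10:-→d11:H2→d12:-→d13:-→d14:-→d15:-→d16:H1 -> H1
  lookup 200.153.45.26: bits 1100100010011001 walk d0:-→d1:-→d2:-→d3:-→d4:-→d5:-→d6:-→d7:-→d8:-→d9:-→d10:-→d11:H2→d12:-→d13:-→d14:-→d15:-→d16:H1 -> H1
  add 200.144.0.0/12 -> H3 at depth 12
  lookup 250.175.118.47: bits 11 walk d0:-→d1:-→d2:- -> no-route
  add 200.153.11.16/28 -> H1 at depth 28
  del 61.128.0.0/9 (clear depth 9)
  lookup 61.200.0.0: bits 00111101110010 walk d0:-→d1:-→d2:-→d3:-→d4:-→d5:-→d6:-→d7:-→d8:H1→d9:-→d10:-→d11:-→d12:-→d13:-→d14:H3 -> H3
  add 200.144.0.0/12 -> H2 at depth 12
  add 0.0.0.0/0 -> H4 at depth 0
  add 14.95.96.0/20 -> H5 at depth 20
  lookup 61.200.0.14: bits 00111101110010 walk d0:H4→d1:-→d2:-→d3:-→d4:-→d5:-→d6:-→d7:-→d8:H1→d9:-→d10:-→d11:-→d12:-→d13:-→d14:H3 -> H3
  add 61.200.49.48/28 -> H3 at depth 28
  lookup 61.200.0.55: bits 001111011100100000 walk d0:H4→d1:-→d2:-→d3:-→d4:-→d5:-→d6:-→d7:-→d8:H1→d9:-→d10:-→d11:-→d12:-→d13:-→d14:H3→d15:-→d16:-→d17:-→d18:- -> H3
  del 61.200.0.0/14 (clear depth 14)
  add 0.0.0.0/0 -> H3 at depth 0
  add 0.0.0.0/0 -> H3 at depth 0
  lookup 200.128.2.196: bits 11001000100 walk d0:H3→d1:-→d2:-→d3:-→d4:-→d5:-→d6:-→d7:-→d8:-→d9:-→d10:-→d11:H2 -> H2
  del 61.0.0.0/8 (clear depth 8)
  lookup 200.128.5.12: bits 11001000100 walk d0:H3→d1:-→d2:-→d3:-→d4:-→d5:-→d6:-→d7:-→d8:-→d9:-→d10:-→d11:H2 -> H2
  lookup 200.128.0.135: bits 11001000100 walk d0:H3→d1:-→d2:-→d3:-→d4:-→d5:-→d6:-→d7:-→d8:-→d9:-→d10:-→d11:H2 -> H2
  add 14.0.0.0/8 -> H3 at depth 8

== LOOKUPS ==
["H3","H3","H2","H3","H3","H1","H1","no-route","H3","H3","H3","H2","H2","H2"]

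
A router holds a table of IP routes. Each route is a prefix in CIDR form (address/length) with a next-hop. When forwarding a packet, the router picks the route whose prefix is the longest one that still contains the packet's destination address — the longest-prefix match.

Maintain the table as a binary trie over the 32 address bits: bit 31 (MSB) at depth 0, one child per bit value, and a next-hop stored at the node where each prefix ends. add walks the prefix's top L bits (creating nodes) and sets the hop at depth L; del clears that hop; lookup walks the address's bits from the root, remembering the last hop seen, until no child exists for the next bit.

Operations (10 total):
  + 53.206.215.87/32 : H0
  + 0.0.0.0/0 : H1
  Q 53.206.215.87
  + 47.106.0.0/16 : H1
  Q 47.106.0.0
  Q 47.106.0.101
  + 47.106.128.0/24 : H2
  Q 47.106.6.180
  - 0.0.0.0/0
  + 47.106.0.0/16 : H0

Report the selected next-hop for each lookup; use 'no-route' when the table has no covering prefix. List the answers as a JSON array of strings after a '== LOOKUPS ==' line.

Apply in order:
  add 53.206.215.87/32 -> H0 at depth 32
  add 0.0.0.0/0 -> H1 at depth 0
  ? 53.206.215.87  path d0:H1→d1:-→d2:-→d3:-→d4:-→d5:-→d6:-→d7:-→d8:-→d9:-→d10:-→d11:-→d12:-→d13:-→d14:-→d15:-→d16:-→d17:-→d18:-→d19:-→d20:-→d21:-→d22:-→d23:-→d24:-→d25:-→d26:-→d27:-→d28:-→d29:-→d30:-→d31:-→d32:H0  best=H0
  add 47.106.0.0/16 -> H1 at depth 16
  ? 47.106.0.0  path d0:H1→d1:-→d2:-→d3:-→d4:-→d5:-→d6:-→d7:-→d8:-→d9:-→d10:-→d11:-→d12:-→d13:-→d14:-→d15:-→d16:H1  best=H1
  ? 47.106.0.101  path d0:H1→d1:-→d2:-→d3:-→d4:-→d5:-→d6:-→d7:-→d8:-→d9:-→d10:-→d11:-→d12:-→d13:-→d14:-→d15:-→d16:H1  best=H1
  add 47.106.128.0/24 -> H2 at depth 24
  ? 47.106.6.180  path d0:H1→d1:-→d2:-→d3:-→d4:-→d5:-→d6:-→d7:-→d8:-→d9:-→d10:-→d11:-→d12:-→d13:-→d14:-→d15:-→d16:H1  best=H1
  del 0.0.0.0/0 (clear depth 0)
  add 47.106.0.0/16 -> H0 at depth 16

== LOOKUPS ==
["H0","H1","H1","H1"]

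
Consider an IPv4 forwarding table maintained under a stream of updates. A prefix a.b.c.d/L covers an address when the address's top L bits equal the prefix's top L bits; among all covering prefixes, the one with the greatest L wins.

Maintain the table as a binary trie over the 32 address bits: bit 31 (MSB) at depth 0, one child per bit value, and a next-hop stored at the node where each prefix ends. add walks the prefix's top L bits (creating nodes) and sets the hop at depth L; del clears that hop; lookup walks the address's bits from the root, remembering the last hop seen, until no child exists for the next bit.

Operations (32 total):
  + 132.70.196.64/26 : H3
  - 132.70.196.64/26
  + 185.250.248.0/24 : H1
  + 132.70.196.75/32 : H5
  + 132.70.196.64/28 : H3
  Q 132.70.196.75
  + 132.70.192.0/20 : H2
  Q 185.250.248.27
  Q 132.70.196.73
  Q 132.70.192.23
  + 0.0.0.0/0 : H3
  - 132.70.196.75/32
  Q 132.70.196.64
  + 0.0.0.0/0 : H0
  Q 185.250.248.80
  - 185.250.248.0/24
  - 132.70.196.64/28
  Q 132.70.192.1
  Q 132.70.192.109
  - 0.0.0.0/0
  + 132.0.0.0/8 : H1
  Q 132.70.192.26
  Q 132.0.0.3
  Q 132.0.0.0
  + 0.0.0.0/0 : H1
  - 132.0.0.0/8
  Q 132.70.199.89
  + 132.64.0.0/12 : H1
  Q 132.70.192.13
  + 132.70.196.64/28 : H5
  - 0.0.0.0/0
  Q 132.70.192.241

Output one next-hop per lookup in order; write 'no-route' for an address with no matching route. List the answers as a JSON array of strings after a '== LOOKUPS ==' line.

Apply in order:
  + 132.70.196.64/26 (H3) depth=26
  del 132.70.196.64/26 (clear depth 26)
  + 185.250.248.0/24 (H1) depth=24
  + 132.70.196.75/32 (H5) depth=32
  + 132.70.196.64/28 (H3) depth=28
  lookup 132.70.196.75: bits 10000100010001101100010001001011 walk d0:-→d1:-→d2:-→d3:-→d4:-→d5:-→d6:-→d7:-→d8:-→d9:-→d10:-→d11:-→d12:-→d13:-→d14:-→d15:-→d16:-→d17:-→d18:-→d19:-→d20:-→d21:-→d22:-→d23:-→d24:-→d25:-→d26:-→d27:-→d28:H3→d29:-→d30:-→d31:-→d32:H5 -> H5
  + 132.70.192.0/20 (H2) depth=20
  lookup 185.250.248.27: bits 101110011111101011111000 walk d0:-→d1:-→d2:-→d3:-→d4:-→d5:-→d6:-→d7:-→d8:-→d9:-→d10:-→d11:-→d12:-→d13:-→d14:-→d15:-→d16:-→d17:-→d18:-→d19:-→d20:-→d21:-→d22:-→d23:-→d24:H1 -> H1
  lookup 132.70.196.73: bits 100001000100011011000100010010 walk d0:-→d1:-→d2:-→d3:-→d4:-→d5:-→d6:-→d7:-→d8:-→d9:-→d10:-→d11:-→d12:-→d13:-→d14:-→d15:-→d16:-→d17:-→d18:-→d19:-→d20:H2→d21:-→d22:-→d23:-→d24:-→d25:-→d26:-→d27:-→d28:H3→d29:-→d30:- -> H3
  lookup 132.70.192.23: bits 100001000100011011000 walk d0:-→d1:-→d2:-→d3:-→d4:-→d5:-→d6:-→d7:-→d8:-→d9:-→d10:-→d11:-→d12:-→d13:-→d14:-→d15:-→d16:-→d17:-→d18:-→d19:-→d20:H2→d21:- -> H2
  + 0.0.0.0/0 (H3) depth=0
  del 132.70.196.75/32 (clear depth 32)
  lookup 132.70.196.64: bits 1000010001000110110001000100 walk d0:H3→d1:-→d2:-→d3:-→d4:-→d5:-→d6:-→d7:-→d8:-→d9:-→d10:-→d11:-→d12:-→d13:-→d14:-→d15:-→d16:-→d17:-→d18:-→d19:-→d20:H2→d21:-→d22:-→d23:-→d24:-→d25:-→d26:-→d27:-→d28:H3 -> H3
  + 0.0.0.0/0 (H0) depth=0
  lookup 185.250.248.80: bits 101110011111101011111000 walk d0:H0→d1:-→d2:-→d3:-→d4:-→d5:-→d6:-→d7:-→d8:-→d9:-→d10:-→d11:-→d12:-→d13:-→d14:-→d15:-→d16:-→d17:-→d18:-→d19:-→d20:-→d21:-→d22:-→d23:-→d24:H1 -> H1
  del 185.250.248.0/24 (clear depth 24)
  del 132.70.196.64/28 (clear depth 28)
  lookup 132.70.192.1: bits 100001000100011011000 walk d0:H0→d1:-→d2:-→d3:-→d4:-→d5:-→d6:-→d7:-→d8:-→d9:-→d10:-→d11:-→d12:-→d13:-→d14:-→d15:-→d16:-→d17:-→d18:-→d19:-→d20:H2→d21:- -> H2
  lookup 132.70.192.109: bits 100001000100011011000 walk d0:H0→d1:-→d2:-→d3:-→d4:-→d5:-→d6:-→d7:-→d8:-→d9:-→d10:-→d11:-→d12:-→d13:-→d14:-→d15:-→d16:-→d17:-→d18:-→d19:-→d20:H2→d21:- -> H2
  del 0.0.0.0/0 (clear depth 0)
  + 132.0.0.0/8 (H1) depth=8
  lookup 132.70.192.26: bits 100001000100011011000 walk d0:-→d1:-→d2:-→d3:-→d4:-→d5:-→d6:-→d7:-→d8:H1→d9:-→d10:-→d11:-→d12:-→d13:-→d14:-→d15:-→d16:-→d17:-→d18:-→d19:-→d20:H2→d21:- -> H2
  lookup 132.0.0.3: bits 100001000 walk d0:-→d1:-→d2:-→d3:-→d4:-→d5:-→d6:-→d7:-→d8:H1→d9:- -> H1
  lookup 132.0.0.0: bits 100001000 walk d0:-→d1:-→d2:-→d3:-→d4:-→d5:-→d6:-→d7:-→d8:H1→d9:- -> H1
  + 0.0.0.0/0 (H1) depth=0
  del 132.0.0.0/8 (clear depth 8)
  lookup 132.70.199.89: bits 1000010001000110110001 walk d0:H1→d1:-→d2:-→d3:-→d4:-→d5:-→d6:-→d7:-→d8:-→d9:-→d10:-→d11:-→d12:-→d13:-→d14:-→d15:-→d16:-→d17:-→d18:-→d19:-→d20:H2→d21:-→d22:- -> H2
  + 132.64.0.0/12 (H1) depth=12
  lookup 132.70.192.13: bits 100001000100011011000 walk d0:H1→d1:-→d2:-→d3:-→d4:-→d5:-→d6:-→d7:-→d8:-→d9:-→d10:-→d11:-→d12:H1→d13:-→d14:-→d15:-→d16:-→d17:-→d18:-→d19:-→d20:H2→d21:- -> H2
  + 132.70.196.64/28 (H5) depth=28
  del 0.0.0.0/0 (clear depth 0)
  lookup 132.70.192.241: bits 100001000100011011000 walk d0:-→d1:-→d2:-→d3:-→d4:-→d5:-→d6:-→d7:-→d8:-→d9:-→d10:-→d11:-→d12:H1→d13:-→d14:-→d15:-→d16:-→d17:-→d18:-→d19:-→d20:H2→d21:- -> H2

== LOOKUPS ==
["H5","H1","H3","H2","H3","H1","H2","H2","H2","H1","H1","H2","H2","H2"]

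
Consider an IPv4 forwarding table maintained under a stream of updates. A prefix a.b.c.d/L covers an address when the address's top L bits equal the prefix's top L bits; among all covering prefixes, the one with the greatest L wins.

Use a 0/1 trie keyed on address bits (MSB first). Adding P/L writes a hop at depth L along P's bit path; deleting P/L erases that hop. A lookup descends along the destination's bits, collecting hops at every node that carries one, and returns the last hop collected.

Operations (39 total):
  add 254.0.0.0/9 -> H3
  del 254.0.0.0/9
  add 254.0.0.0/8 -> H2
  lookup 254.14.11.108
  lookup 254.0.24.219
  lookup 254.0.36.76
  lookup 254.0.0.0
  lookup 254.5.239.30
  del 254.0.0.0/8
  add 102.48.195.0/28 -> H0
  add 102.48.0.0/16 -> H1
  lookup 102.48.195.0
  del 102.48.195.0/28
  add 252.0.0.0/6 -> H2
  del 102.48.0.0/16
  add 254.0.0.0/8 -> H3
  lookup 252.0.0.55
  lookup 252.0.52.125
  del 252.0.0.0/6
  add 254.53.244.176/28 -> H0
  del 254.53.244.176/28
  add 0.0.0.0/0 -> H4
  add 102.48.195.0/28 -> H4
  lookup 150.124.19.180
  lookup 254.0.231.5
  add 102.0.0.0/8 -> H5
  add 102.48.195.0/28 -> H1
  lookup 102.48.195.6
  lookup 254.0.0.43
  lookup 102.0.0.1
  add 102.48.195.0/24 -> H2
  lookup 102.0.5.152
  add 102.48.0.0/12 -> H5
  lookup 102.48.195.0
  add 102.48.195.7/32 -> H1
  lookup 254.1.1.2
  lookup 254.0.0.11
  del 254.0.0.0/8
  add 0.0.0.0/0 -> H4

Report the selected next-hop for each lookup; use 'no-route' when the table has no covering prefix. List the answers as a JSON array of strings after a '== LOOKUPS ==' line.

Process each operation:
  + 254.0.0.0/9 (H3) depth=9
  del 254.0.0.0/9 (clear depth 9)
  + 254.0.0.0/8 (H2) depth=8
  lookup 254.14.11.108: bits 111111100 walk d0:-→d1:-→d2:-→d3:-→d4:-→d5:-→d6:-→d7:-→d8:H2→d9:- -> H2
  lookup 254.0.24.219: bits 111111100 walk d0:-→d1:-→d2:-→d3:-→d4:-→d5:-→d6:-→d7:-→d8:H2→d9:- -> H2
  lookup 254.0.36.76: bits 111111100 walk d0:-→d1:-→d2:-→d3:-→d4:-→d5:-→d6:-→d7:-→d8:H2→d9:- -> H2
  lookup 254.0.0.0: bits 111111100 walk d0:-→d1:-→d2:-→d3:-→d4:-→d5:-→d6:-→d7:-→d8:H2→d9:- -> H2
  lookup 254.5.239.30: bits 111111100 walk d0:-→d1:-→d2:-→d3:-→d4:-→d5:-→d6:-→d7:-→d8:H2→d9:- -> H2
  del 254.0.0.0/8 (clear depth 8)
  + 102.48.195.0/28 (H0) depth=28
  + 102.48.0.0/16 (H1) depth=16
  lookup 102.48.195.0: bits 0110011000110000110000110000 walk d0:-→d1:-→d2:-→d3:-→d4:-→d5:-→d6:-→d7:-→d8:-→d9:-→d10:-→d11:-→d12:-→d13:-→d14:-→d15:-→d16:H1→d17:-→d18:-→d19:-→d20:-→d21:-→d22:-→d23:-→d24:-→d25:-→d26:-→d27:-→d28:H0 -> H0
  del 102.48.195.0/28 (clear depth 28)
  + 252.0.0.0/6 (H2) depth=6
  del 102.48.0.0/16 (clear depth 16)
  + 254.0.0.0/8 (H3) depth=8
  lookup 252.0.0.55: bits 111111 walk d0:-→d1:-→d2:-→d3:-→d4:-→d5:-→d6:H2 -> H2
  lookup 252.0.52.125: bits 111111 walk d0:-→d1:-→d2:-→d3:-→d4:-→d5:-→d6:H2 -> H2
  del 252.0.0.0/6 (clear depth 6)
  + 254.53.244.176/28 (H0) depth=28
  del 254.53.244.176/28 (clear depth 28)
  + 0.0.0.0/0 (H4) depth=0
  + 102.48.195.0/28 (H4) depth=28
  lookup 150.124.19.180: bits 1 walk d0:H4→d1:- -> H4
  lookup 254.0.231.5: bits 1111111000 walk d0:H4→d1:-→d2:-→d3:-→d4:-→d5:-→d6:-→d7:-→d8:H3→d9:-→d10:- -> H3
  + 102.0.0.0/8 (H5) depth=8
  + 102.48.195.0/28 (H1) depth=28
  lookup 102.48.195.6: bits 0110011000110000110000110000 walk d0:H4→d1:-→d2:-→d3:-→d4:-→d5:-→d6:-→d7:-→d8:H5→d9:-→d10:-→d11:-→d12:-→d13:-→d14:-→d15:-→d16:-→d17:-→d18:-→d19:-→d20:-→d21:-→d22:-→d23:-→d24:-→d25:-→d26:-→d27:-→d28:H1 -> H1
  lookup 254.0.0.43: bits 1111111000 walk d0:H4→d1:-→d2:-→d3:-→d4:-→d5:-→d6:-→d7:-→d8:H3→d9:-→d10:- -> H3
  lookup 102.0.0.1: bits 0110011000 walk d0:H4→d1:-→d2:-→d3:-→d4:-→d5:-→d6:-→d7:-→d8:H5→d9:-→d10:- -> H5
  + 102.48.195.0/24 (H2) depth=24
  lookup 102.0.5.152: bits 0110011000 walk d0:H4→d1:-→d2:-→d3:-→d4:-→d5:-→d6:-→d7:-→d8:H5→d9:-→d10:- -> H5
  + 102.48.0.0/12 (H5) depth=12
  lookup 102.48.195.0: bits 0110011000110000110000110000 walk d0:H4→d1:-→d2:-→d3:-→d4:-→d5:-→d6:-→d7:-→d8:H5→d9:-→d10:-→d11:-→d12:H5→d13:-→d14:-→d15:-→d16:-→d17:-→d18:-→d19:-→d20:-→d21:-→d22:-→d23:-→d24:H2→d25:-→d26:-→d27:-→d28:H1 -> H1
  + 102.48.195.7/32 (H1) depth=32
  lookup 254.1.1.2: bits 1111111000 walk d0:H4→d1:-→d2:-→d3:-→d4:-→d5:-→d6:-→d7:-→d8:H3→d9:-→d10:- -> H3
  lookup 254.0.0.11: bits 1111111000 walk d0:H4→d1:-→d2:-→d3:-→d4:-→d5:-→d6:-→d7:-→d8:H3→d9:-→d10:- -> H3
  del 254.0.0.0/8 (clear depth 8)
  + 0.0.0.0/0 (H4) depth=0

== LOOKUPS ==
["H2","H2","H2","H2","H2","H0","H2","H2","H4","H3","H1","H3","H5","H5","H1","H3","H3"]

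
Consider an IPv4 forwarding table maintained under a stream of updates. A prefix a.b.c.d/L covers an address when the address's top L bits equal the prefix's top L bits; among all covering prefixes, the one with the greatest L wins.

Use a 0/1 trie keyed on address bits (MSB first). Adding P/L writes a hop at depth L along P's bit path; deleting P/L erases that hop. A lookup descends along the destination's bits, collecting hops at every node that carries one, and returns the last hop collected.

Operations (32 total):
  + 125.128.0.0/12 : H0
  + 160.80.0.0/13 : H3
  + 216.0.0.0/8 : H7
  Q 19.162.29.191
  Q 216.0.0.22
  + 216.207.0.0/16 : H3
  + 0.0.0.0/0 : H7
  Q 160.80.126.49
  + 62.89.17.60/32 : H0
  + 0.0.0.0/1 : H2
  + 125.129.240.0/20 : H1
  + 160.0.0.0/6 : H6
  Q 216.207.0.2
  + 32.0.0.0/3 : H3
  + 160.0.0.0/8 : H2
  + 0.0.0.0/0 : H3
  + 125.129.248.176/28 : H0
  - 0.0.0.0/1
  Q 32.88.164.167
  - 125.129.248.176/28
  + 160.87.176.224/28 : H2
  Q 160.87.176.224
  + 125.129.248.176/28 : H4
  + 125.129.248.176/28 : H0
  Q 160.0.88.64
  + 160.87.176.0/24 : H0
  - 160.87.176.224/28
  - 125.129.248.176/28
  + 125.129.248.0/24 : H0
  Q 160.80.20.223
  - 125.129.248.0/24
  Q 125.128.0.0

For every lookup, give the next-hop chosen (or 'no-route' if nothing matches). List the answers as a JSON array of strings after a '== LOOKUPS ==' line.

Apply in order:
  + 125.128.0.0/12 (H0) depth=12
  + 160.80.0.0/13 (H3) depth=13
  + 216.0.0.0/8 (H7) depth=8
  Q 19.162.29.191: descend 0 ; hops seen [∅] ; pick no-route
  Q 216.0.0.22: descend 11011000 ; hops seen [H7] ; pick H7
  + 216.207.0.0/16 (H3) depth=16
  + 0.0.0.0/0 (H7) depth=0
  Q 160.80.126.49: descend 1010000001010 ; hops seen [H7,H3] ; pick H3
  + 62.89.17.60/32 (H0) depth=32
  + 0.0.0.0/1 (H2) depth=1
  + 125.129.240.0/20 (H1) depth=20
  + 160.0.0.0/6 (H6) depth=6
  Q 216.207.0.2: descend 1101100011001111 ; hops seen [H7,H7,H3] ; pick H3
  + 32.0.0.0/3 (H3) depth=3
  + 160.0.0.0/8 (H2) depth=8
  + 0.0.0.0/0 (H3) depth=0
  + 125.129.248.176/28 (H0) depth=28
  del 0.0.0.0/1 (clear depth 1)
  Q 32.88.164.167: descend 001 ; hops seen [H3,H3] ; pick H3
  del 125.129.248.176/28 (clear depth 28)
  + 160.87.176.224/28 (H2) depth=28
  Q 160.87.176.224: descend 1010000001010111101100001110 ; hops seen [H3,H6,H2,H3,H2] ; pick H2
  + 125.129.248.176/28 (H4) depth=28
  + 125.129.248.176/28 (H0) depth=28
  Q 160.0.88.64: descend 101000000 ; hops seen [H3,H6,H2] ; pick H2
  + 160.87.176.0/24 (H0) depth=24
  del 160.87.176.224/28 (clear depth 28)
  del 125.129.248.176/28 (clear depth 28)
  + 125.129.248.0/24 (H0) depth=24
  Q 160.80.20.223: descend 1010000001010 ; hops seen [H3,H6,H2,H3] ; pick H3
  del 125.129.248.0/24 (clear depth 24)
  Q 125.128.0.0: descend 011111011000000 ; hops seen [H3,H0] ; pick H0

== LOOKUPS ==
["no-route","H7","H3","H3","H3","H2","H2","H3","H0"]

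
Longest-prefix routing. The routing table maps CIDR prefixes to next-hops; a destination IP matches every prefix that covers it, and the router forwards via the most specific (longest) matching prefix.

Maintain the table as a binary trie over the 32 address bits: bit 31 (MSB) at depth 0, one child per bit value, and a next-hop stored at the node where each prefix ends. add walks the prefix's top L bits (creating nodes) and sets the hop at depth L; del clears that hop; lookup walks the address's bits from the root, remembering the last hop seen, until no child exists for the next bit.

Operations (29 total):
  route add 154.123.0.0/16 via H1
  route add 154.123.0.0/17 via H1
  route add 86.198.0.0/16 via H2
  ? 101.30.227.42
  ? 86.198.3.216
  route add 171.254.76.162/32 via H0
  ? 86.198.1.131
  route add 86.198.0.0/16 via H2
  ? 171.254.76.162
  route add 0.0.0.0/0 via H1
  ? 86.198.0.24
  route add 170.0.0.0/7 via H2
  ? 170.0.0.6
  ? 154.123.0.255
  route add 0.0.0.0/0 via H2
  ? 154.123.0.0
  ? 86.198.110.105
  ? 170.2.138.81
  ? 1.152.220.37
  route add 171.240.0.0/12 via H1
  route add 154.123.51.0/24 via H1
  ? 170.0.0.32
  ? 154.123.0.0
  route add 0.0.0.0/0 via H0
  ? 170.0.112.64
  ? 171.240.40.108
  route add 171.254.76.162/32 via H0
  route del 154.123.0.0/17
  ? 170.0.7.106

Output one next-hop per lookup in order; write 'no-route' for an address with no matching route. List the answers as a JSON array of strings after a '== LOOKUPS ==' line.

Apply in order:
  + 154.123.0.0/16 (H1) depth=16
  + 154.123.0.0/17 (H1) depth=17
  + 86.198.0.0/16 (H2) depth=16
  ? 101.30.227.42  path d0:-→d1:-→d2:-  best=no-route
  ? 86.198.3.216  path d0:-→d1:-→d2:-→d3:-→d4:-→d5:-→d6:-→d7:-→d8:-→d9:-→d10:-→d11:-→d12:-→d13:-→d14:-→d15:-→d16:H2  best=H2
  + 171.254.76.162/32 (H0) depth=32
  ? 86.198.1.131  path d0:-→d1:-→d2:-→d3:-→d4:-→d5:-→d6:-→d7:-→d8:-→d9:-→d10:-→d11:-→d12:-→d13:-→d14:-→d15:-→d16:H2  best=H2
  + 86.198.0.0/16 (H2) depth=16
  ? 171.254.76.162  path d0:-→d1:-→d2:-→d3:-→d4:-→d5:-→d6:-→d7:-→d8:-→d9:-→d10:-→d11:-→d12:-→d13:-→d14:-→d15:-→d16:-→d17:-→d18:-→d19:-→d20:-→d21:-→d22:-→d23:-→d24:-→d25:-→d26:-→d27:-→d28:-→d29:-→d30:-→d31:-→d32:H0  best=H0
  + 0.0.0.0/0 (H1) depth=0
  ? 86.198.0.24  path d0:H1→d1:-→d2:-→d3:-→d4:-→d5:-→d6:-→d7:-→d8:-→d9:-→d10:-→d11:-→d12:-→d13:-→d14:-→d15:-→d16:H2  best=H2
  + 170.0.0.0/7 (H2) depth=7
  ? 170.0.0.6  path d0:H1→d1:-→d2:-→d3:-→d4:-→d5:-→d6:-→d7:H2  best=H2
  ? 154.123.0.255  path d0:H1→d1:-→d2:-→d3:-→d4:-→d5:-→d6:-→d7:-→d8:-→d9:-→d10:-→d11:-→d12:-→d13:-→d14:-→d15:-→d16:H1→d17:H1  best=H1
  + 0.0.0.0/0 (H2) depth=0
  ? 154.123.0.0  path d0:H2→d1:-→d2:-→d3:-→d4:-→d5:-→d6:-→d7:-→d8:-→d9:-→d10:-→d11:-→d12:-→d13:-→d14:-→d15:-→d16:H1→d17:H1  best=H1
  ? 86.198.110.105  path d0:H2→d1:-→d2:-→d3:-→d4:-→d5:-→d6:-→d7:-→d8:-→d9:-→d10:-→d11:-→d12:-→d13:-→d14:-→d15:-→d16:H2  best=H2
  ? 170.2.138.81  path d0:H2→d1:-→d2:-→d3:-→d4:-→d5:-→d6:-→d7:H2  best=H2
  ? 1.152.220.37  path d0:H2→d1:-  best=H2
  + 171.240.0.0/12 (H1) depth=12
  + 154.123.51.0/24 (H1) depth=24
  ? 170.0.0.32  path d0:H2→d1:-→d2:-→d3:-→d4:-→d5:-→d6:-→d7:H2  best=H2
  ? 154.123.0.0  path d0:H2→d1:-→d2:-→d3:-→d4:-→d5:-→d6:-→d7:-→d8:-→d9:-→d10:-→d11:-→d12:-→d13:-→d14:-→d15:-→d16:H1→d17:H1→d18:-  best=H1
  + 0.0.0.0/0 (H0) depth=0
  ? 170.0.112.64  path d0:H0→d1:-→d2:-→d3:-→d4:-→d5:-→d6:-→d7:H2  best=H2
  ? 171.240.40.108  path d0:H0→d1:-→d2:-→d3:-→d4:-→d5:-→d6:-→d7:H2→d8:-→d9:-→d10:-→d11:-→d12:H1  best=H1
  + 171.254.76.162/32 (H0) depth=32
  - 154.123.0.0/17 clear@17
  ? 170.0.7.106  path d0:H0→d1:-→d2:-→d3:-→d4:-→d5:-→d6:-→d7:H2  best=H2

== LOOKUPS ==
["no-route","H2","H2","H0","H2","H2","H1","H1","H2","H2","H2","H2","H1","H2","H1","H2"]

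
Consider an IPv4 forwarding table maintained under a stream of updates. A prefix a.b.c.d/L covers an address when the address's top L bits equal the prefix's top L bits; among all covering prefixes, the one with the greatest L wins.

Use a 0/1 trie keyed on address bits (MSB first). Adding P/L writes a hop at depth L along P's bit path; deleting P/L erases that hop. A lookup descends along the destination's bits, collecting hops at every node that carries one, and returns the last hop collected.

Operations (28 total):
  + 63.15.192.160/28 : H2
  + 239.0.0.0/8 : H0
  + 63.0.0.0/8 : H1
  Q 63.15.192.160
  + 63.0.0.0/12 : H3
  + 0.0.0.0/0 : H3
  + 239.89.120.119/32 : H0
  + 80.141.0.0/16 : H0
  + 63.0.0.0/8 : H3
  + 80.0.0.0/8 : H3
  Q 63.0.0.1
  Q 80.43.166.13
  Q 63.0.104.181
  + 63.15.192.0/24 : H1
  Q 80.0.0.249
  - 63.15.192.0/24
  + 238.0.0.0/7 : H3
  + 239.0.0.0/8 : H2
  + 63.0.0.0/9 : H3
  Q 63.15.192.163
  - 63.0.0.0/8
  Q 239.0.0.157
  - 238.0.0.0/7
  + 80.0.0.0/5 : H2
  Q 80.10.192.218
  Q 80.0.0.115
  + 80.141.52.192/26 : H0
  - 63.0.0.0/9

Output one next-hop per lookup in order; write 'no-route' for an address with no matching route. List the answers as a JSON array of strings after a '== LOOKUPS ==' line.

Apply in order:
  add 63.15.192.160/28 -> H2 at depth 28
  add 239.0.0.0/8 -> H0 at depth 8
  add 63.0.0.0/8 -> H1 at depth 8
  ? 63.15.192.160  path d0:-→d1:-→d2:-→d3:-→d4:-→d5:-→d6:-→d7:-→d8:H1→d9:-→d10:-→d11:-→d12:-→d13:-→d14:-→d15:-→d16:-→d17:-→d18:-→d19:-→d20:-→d21:-→d22:-→d23:-→d24:-→d25:-→d26:-→d27:-→d28:H2  best=H2
  add 63.0.0.0/12 -> H3 at depth 12
  add 0.0.0.0/0 -> H3 at depth 0
  add 239.89.120.119/32 -> H0 at depth 32
  add 80.141.0.0/16 -> H0 at depth 16
  add 63.0.0.0/8 -> H3 at depth 8
  add 80.0.0.0/8 -> H3 at depth 8
  ? 63.0.0.1  path d0:H3→d1:-→d2:-→d3:-→d4:-→d5:-→d6:-→d7:-→d8:H3→d9:-→d10:-→d11:-→d12:H3  best=H3
  ? 80.43.166.13  path d0:H3→d1:-→d2:-→d3:-→d4:-→d5:-→d6:-→d7:-→d8:H3  best=H3
  ? 63.0.104.181  path d0:H3→d1:-→d2:-→d3:-→d4:-→d5:-→d6:-→d7:-→d8:H3→d9:-→d10:-→d11:-→d12:H3  best=H3
  add 63.15.192.0/24 -> H1 at depth 24
  ? 80.0.0.249  path d0:H3→d1:-→d2:-→d3:-→d4:-→d5:-→d6:-→d7:-→d8:H3  best=H3
  del 63.15.192.0/24 (clear depth 24)
  add 238.0.0.0/7 -> H3 at depth 7
  add 239.0.0.0/8 -> H2 at depth 8
  add 63.0.0.0/9 -> H3 at depth 9
  ? 63.15.192.163  path d0:H3→d1:-→d2:-→d3:-→d4:-→d5:-→d6:-→d7:-→d8:H3→d9:H3→d10:-→d11:-→d12:H3→d13:-→d14:-→d15:-→d16:-→d17:-→d18:-→d19:-→d20:-→d21:-→d22:-→d23:-→d24:-→d25:-→d26:-→d27:-→d28:H2  best=H2
  del 63.0.0.0/8 (clear depth 8)
  ? 239.0.0.157  path d0:H3→d1:-→d2:-→d3:-→d4:-→d5:-→d6:-→d7:H3→d8:H2→d9:-  best=H2
  del 238.0.0.0/7 (clear depth 7)
  add 80.0.0.0/5 -> H2 at depth 5
  ? 80.10.192.218  path d0:H3→d1:-→d2:-→d3:-→d4:-→d5:H2→d6:-→d7:-→d8:H3  best=H3
  ? 80.0.0.115  path d0:H3→d1:-→d2:-→d3:-→d4:-→d5:H2→d6:-→d7:-→d8:H3  best=H3
  add 80.141.52.192/26 -> H0 at depth 26
  del 63.0.0.0/9 (clear depth 9)

== LOOKUPS ==
["H2","H3","H3","H3","H3","H2","H2","H3","H3"]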